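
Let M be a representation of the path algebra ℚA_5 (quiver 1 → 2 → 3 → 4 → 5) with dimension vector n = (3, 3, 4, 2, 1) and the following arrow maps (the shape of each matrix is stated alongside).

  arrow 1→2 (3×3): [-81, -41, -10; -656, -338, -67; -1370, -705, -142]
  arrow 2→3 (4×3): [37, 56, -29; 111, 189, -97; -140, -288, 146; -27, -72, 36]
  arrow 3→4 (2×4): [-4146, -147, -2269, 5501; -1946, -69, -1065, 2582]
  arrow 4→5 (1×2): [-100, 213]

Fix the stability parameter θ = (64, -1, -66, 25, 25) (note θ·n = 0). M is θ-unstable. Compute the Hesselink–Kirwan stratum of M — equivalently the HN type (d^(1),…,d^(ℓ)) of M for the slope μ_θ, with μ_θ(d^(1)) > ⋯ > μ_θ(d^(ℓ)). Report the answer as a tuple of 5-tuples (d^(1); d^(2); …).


Via rank(M_{q-1}∘⋯∘M_p): M ≅ I[1,3], I[1,4], I[1,5], I[3,3].
μ_θ-semistable layers: μ^(1)=25; μ^(2)=-1; μ^(3)=-66

((0, 0, 0, 2, 1); (3, 3, 3, 0, 0); (0, 0, 1, 0, 0))


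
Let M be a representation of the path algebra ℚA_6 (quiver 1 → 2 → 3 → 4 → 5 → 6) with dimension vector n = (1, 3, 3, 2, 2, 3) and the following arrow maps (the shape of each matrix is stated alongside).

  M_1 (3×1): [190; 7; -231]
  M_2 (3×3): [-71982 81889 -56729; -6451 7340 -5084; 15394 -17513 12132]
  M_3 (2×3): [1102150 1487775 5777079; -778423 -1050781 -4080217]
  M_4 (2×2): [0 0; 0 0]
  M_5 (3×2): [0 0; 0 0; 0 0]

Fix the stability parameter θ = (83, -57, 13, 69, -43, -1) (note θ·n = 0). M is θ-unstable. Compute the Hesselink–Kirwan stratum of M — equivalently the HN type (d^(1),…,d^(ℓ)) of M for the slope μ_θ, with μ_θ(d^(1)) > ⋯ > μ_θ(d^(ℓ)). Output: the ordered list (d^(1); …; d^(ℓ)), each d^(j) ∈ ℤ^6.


Via rank(M_{q-1}∘⋯∘M_p): M ≅ I[1,4], I[2,3], I[2,4], I[5,5]^2, I[6,6]^3.
μ_θ-semistable layers: μ^(1)=69; μ^(2)=13; μ^(3)=-1; μ^(4)=-43; μ^(5)=-57

((0, 0, 0, 2, 0, 0); (1, 1, 3, 0, 0, 0); (0, 0, 0, 0, 0, 3); (0, 0, 0, 0, 2, 0); (0, 2, 0, 0, 0, 0))


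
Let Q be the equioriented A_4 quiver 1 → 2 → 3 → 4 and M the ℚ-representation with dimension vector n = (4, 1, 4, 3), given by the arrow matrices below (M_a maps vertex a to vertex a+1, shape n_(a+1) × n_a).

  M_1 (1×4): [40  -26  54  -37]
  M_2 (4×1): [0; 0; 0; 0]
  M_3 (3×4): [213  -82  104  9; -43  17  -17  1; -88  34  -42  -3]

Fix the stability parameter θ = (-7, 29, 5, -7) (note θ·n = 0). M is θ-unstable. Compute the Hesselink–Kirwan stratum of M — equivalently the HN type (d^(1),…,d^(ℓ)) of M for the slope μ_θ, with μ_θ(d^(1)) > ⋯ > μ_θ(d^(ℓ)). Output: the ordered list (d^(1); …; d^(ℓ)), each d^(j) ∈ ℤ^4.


Barcode: M ≅ I[1,1]^3, I[1,2], I[3,3], I[3,4]^3. HN layers by μ_θ (4 steps, strictly decreasing):
  μ^(1)=29; μ^(2)=5; μ^(3)=-1; μ^(4)=-7

((0, 1, 0, 0); (0, 0, 1, 0); (0, 0, 3, 3); (4, 0, 0, 0))


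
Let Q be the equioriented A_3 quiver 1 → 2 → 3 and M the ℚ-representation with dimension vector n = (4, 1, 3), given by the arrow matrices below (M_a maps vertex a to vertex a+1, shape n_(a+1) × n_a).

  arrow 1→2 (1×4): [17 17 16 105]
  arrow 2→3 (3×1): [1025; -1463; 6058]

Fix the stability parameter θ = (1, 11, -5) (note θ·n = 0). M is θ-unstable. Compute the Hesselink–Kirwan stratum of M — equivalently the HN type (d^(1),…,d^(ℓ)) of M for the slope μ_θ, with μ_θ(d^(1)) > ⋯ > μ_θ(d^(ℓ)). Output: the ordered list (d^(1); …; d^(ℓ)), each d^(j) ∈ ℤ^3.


Via rank(M_{q-1}∘⋯∘M_p): M ≅ I[1,1]^3, I[1,3], I[3,3]^2.
μ_θ-semistable layers: μ^(1)=3; μ^(2)=1; μ^(3)=-5

((0, 1, 1); (4, 0, 0); (0, 0, 2))


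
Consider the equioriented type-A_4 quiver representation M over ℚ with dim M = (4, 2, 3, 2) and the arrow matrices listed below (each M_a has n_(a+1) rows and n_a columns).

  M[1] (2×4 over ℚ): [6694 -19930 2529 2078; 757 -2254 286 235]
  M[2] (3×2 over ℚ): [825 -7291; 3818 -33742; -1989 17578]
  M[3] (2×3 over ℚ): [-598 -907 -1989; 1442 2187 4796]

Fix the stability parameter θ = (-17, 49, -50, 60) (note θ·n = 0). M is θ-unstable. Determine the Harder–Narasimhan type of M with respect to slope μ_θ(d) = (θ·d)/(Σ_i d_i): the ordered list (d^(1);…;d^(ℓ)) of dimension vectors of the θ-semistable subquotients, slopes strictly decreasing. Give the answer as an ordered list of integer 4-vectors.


Via rank(M_{q-1}∘⋯∘M_p): M ≅ I[1,1]^2, I[1,3], I[1,4], I[3,4].
μ_θ-semistable layers: μ^(1)=60; μ^(2)=-1/2; μ^(3)=-17; μ^(4)=-50

((0, 0, 0, 2); (0, 2, 2, 0); (4, 0, 0, 0); (0, 0, 1, 0))


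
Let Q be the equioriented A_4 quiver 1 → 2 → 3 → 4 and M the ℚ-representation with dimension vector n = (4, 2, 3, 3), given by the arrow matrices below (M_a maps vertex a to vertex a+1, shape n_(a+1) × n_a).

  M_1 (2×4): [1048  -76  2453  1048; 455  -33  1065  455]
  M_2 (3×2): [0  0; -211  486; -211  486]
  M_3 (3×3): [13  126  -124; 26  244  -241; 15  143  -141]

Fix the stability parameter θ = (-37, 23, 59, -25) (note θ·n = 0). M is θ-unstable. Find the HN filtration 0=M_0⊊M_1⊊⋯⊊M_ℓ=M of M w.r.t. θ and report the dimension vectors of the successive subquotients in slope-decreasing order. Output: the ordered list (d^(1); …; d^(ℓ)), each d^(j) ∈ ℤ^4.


Interval decomposition of M: I[1,1]^2, I[1,2], I[1,4], I[3,4]^2.
HN type (ℓ=4): μ^(1)=23; μ^(2)=19; μ^(3)=17; μ^(4)=-37

((0, 1, 0, 0); (0, 1, 1, 1); (0, 0, 2, 2); (4, 0, 0, 0))


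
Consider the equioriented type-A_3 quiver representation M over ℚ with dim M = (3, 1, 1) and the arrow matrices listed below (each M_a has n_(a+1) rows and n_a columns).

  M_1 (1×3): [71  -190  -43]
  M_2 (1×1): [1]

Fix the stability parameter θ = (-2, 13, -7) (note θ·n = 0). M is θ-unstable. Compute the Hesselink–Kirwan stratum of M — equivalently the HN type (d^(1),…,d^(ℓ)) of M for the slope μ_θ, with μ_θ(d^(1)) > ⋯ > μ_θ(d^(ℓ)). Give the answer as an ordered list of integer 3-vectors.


Barcode: M ≅ I[1,1]^2, I[1,3]. HN layers by μ_θ (2 steps, strictly decreasing):
  μ^(1)=3; μ^(2)=-2

((0, 1, 1); (3, 0, 0))


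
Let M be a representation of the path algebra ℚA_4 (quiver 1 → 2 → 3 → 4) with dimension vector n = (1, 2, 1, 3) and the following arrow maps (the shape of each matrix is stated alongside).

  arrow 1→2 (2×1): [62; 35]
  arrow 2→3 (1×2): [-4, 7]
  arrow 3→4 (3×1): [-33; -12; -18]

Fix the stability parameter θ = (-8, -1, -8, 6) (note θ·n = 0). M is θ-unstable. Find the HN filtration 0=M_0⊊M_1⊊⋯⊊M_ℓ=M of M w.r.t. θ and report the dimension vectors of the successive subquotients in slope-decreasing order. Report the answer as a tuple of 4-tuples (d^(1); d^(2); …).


Via rank(M_{q-1}∘⋯∘M_p): M ≅ I[1,4], I[2,2], I[4,4]^2.
μ_θ-semistable layers: μ^(1)=6; μ^(2)=-1; μ^(3)=-9/2; μ^(4)=-8

((0, 0, 0, 3); (0, 1, 0, 0); (0, 1, 1, 0); (1, 0, 0, 0))


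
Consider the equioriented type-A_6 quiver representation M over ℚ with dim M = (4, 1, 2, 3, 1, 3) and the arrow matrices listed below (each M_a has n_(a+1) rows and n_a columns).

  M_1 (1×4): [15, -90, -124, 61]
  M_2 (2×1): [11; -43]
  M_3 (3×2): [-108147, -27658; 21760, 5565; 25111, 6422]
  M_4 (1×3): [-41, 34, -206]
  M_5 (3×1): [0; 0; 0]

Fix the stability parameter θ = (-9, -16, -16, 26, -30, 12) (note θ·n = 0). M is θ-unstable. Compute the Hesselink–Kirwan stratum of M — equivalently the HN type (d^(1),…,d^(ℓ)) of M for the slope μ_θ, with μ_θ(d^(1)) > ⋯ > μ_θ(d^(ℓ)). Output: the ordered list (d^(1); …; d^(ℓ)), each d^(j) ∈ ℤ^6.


Via rank(M_{q-1}∘⋯∘M_p): M ≅ I[1,1]^3, I[1,5], I[3,4], I[4,4], I[6,6]^3.
μ_θ-semistable layers: μ^(1)=26; μ^(2)=12; μ^(3)=-2; μ^(4)=-9; μ^(5)=-41/3; μ^(6)=-16

((0, 0, 0, 2, 0, 0); (0, 0, 0, 0, 0, 3); (0, 0, 0, 1, 1, 0); (3, 0, 0, 0, 0, 0); (1, 1, 1, 0, 0, 0); (0, 0, 1, 0, 0, 0))


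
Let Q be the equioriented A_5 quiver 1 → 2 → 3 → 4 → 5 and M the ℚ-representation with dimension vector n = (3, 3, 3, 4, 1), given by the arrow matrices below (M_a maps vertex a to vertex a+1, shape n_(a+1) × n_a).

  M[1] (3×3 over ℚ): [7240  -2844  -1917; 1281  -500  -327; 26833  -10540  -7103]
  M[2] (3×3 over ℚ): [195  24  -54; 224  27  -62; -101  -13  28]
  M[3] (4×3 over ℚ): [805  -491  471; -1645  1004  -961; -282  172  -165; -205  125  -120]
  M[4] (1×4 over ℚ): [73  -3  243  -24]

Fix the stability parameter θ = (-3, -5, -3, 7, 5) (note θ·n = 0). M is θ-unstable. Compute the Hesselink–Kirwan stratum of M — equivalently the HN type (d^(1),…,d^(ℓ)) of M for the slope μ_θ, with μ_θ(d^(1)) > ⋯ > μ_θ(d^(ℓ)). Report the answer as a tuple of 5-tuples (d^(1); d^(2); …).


Barcode: M ≅ I[1,2], I[1,4], I[1,5], I[3,4], I[4,4]. HN layers by μ_θ (4 steps, strictly decreasing):
  μ^(1)=7; μ^(2)=6; μ^(3)=-3; μ^(4)=-4

((0, 0, 0, 3, 0); (0, 0, 0, 1, 1); (0, 0, 3, 0, 0); (3, 3, 0, 0, 0))


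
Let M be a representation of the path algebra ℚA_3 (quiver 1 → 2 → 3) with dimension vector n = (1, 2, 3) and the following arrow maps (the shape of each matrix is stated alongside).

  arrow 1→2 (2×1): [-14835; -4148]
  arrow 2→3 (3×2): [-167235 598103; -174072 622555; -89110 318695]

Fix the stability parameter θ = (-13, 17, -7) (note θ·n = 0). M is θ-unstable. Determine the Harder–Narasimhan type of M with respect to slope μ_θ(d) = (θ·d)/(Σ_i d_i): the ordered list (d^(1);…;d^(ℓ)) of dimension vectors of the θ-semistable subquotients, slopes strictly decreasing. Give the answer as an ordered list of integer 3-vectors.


Barcode: M ≅ I[1,3], I[2,3], I[3,3]. HN layers by μ_θ (3 steps, strictly decreasing):
  μ^(1)=5; μ^(2)=-7; μ^(3)=-13

((0, 2, 2); (0, 0, 1); (1, 0, 0))


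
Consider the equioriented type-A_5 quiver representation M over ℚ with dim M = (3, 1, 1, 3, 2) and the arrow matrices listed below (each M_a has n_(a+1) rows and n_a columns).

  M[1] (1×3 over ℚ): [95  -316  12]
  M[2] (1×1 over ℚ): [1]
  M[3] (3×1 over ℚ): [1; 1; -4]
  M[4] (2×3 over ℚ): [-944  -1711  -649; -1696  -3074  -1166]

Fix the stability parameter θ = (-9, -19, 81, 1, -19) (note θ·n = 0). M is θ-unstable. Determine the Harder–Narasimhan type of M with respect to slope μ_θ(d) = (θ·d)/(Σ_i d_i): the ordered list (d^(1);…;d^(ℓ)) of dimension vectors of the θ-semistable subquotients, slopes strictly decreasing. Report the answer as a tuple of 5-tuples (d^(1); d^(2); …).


Barcode: M ≅ I[1,1]^2, I[1,5], I[4,4]^2, I[5,5]. HN layers by μ_θ (5 steps, strictly decreasing):
  μ^(1)=21; μ^(2)=1; μ^(3)=-9; μ^(4)=-14; μ^(5)=-19

((0, 0, 1, 1, 1); (0, 0, 0, 2, 0); (2, 0, 0, 0, 0); (1, 1, 0, 0, 0); (0, 0, 0, 0, 1))


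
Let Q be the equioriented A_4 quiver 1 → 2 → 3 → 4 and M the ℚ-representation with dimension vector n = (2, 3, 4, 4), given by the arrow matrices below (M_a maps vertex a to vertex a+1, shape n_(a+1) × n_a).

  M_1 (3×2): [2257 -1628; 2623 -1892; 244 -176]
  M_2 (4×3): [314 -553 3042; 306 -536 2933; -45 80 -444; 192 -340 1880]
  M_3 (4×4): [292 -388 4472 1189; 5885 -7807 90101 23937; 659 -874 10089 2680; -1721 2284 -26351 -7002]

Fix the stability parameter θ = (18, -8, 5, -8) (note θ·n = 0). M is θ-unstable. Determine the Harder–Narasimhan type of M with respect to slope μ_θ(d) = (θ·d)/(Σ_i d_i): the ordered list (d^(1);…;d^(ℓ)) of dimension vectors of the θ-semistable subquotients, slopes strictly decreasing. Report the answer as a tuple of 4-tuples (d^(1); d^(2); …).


Via rank(M_{q-1}∘⋯∘M_p): M ≅ I[1,1], I[1,3], I[2,4]^2, I[3,4], I[4,4].
μ_θ-semistable layers: μ^(1)=18; μ^(2)=5; μ^(3)=-3/2; μ^(4)=-8

((1, 0, 0, 0); (1, 1, 1, 0); (0, 0, 3, 3); (0, 2, 0, 1))


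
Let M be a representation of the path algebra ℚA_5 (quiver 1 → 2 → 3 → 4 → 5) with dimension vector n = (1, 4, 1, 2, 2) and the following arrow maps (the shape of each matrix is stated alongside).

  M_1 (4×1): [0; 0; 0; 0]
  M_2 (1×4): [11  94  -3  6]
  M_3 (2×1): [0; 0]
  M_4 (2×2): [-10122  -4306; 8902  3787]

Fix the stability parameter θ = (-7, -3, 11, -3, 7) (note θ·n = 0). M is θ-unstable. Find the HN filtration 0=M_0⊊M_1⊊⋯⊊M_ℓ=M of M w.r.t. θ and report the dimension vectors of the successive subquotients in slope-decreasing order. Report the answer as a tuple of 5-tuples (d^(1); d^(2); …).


Via rank(M_{q-1}∘⋯∘M_p): M ≅ I[1,1], I[2,2]^3, I[2,3], I[4,5]^2.
μ_θ-semistable layers: μ^(1)=11; μ^(2)=7; μ^(3)=-3; μ^(4)=-7

((0, 0, 1, 0, 0); (0, 0, 0, 0, 2); (0, 4, 0, 2, 0); (1, 0, 0, 0, 0))


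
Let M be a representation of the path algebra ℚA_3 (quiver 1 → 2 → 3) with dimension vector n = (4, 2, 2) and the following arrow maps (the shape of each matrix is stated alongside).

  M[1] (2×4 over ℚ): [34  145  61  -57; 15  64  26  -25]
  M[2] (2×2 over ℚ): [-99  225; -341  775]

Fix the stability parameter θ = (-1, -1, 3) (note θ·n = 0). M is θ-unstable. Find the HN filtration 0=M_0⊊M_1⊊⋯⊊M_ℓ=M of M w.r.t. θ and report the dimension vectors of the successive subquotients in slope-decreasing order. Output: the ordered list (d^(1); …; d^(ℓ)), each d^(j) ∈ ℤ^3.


Barcode: M ≅ I[1,1]^2, I[1,2], I[1,3], I[3,3]. HN layers by μ_θ (2 steps, strictly decreasing):
  μ^(1)=3; μ^(2)=-1

((0, 0, 2); (4, 2, 0))


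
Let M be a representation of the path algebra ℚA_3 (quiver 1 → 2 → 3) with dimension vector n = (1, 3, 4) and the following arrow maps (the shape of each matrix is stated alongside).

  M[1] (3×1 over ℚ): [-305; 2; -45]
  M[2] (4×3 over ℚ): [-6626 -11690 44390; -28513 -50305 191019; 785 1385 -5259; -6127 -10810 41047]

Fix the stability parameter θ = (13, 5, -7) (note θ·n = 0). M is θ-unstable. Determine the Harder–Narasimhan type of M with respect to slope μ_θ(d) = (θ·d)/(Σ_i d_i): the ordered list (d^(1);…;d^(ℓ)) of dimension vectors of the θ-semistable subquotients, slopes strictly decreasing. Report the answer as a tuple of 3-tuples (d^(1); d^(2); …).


Interval decomposition of M: I[1,2], I[2,3]^2, I[3,3]^2.
HN type (ℓ=3): μ^(1)=9; μ^(2)=-1; μ^(3)=-7

((1, 1, 0); (0, 2, 2); (0, 0, 2))


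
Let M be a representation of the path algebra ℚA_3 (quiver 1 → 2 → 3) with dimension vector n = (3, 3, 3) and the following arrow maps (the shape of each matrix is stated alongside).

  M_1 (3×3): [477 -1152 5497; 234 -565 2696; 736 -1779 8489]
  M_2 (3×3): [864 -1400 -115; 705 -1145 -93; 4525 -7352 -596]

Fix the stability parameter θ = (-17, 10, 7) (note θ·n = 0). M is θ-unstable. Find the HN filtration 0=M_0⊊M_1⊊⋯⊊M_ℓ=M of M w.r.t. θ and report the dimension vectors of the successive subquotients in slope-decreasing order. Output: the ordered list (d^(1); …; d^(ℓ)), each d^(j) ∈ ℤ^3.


Via rank(M_{q-1}∘⋯∘M_p): M ≅ I[1,3]^3.
μ_θ-semistable layers: μ^(1)=17/2; μ^(2)=-17

((0, 3, 3); (3, 0, 0))


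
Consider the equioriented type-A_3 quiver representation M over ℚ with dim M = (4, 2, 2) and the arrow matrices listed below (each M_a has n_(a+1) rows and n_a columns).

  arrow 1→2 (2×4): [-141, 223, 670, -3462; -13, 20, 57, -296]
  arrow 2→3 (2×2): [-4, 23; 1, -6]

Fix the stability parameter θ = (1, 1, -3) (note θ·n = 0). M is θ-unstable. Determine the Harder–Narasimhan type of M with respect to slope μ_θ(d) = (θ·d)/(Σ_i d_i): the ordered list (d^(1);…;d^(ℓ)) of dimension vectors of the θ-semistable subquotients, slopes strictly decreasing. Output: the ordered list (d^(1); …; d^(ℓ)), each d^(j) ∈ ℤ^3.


Via rank(M_{q-1}∘⋯∘M_p): M ≅ I[1,1]^2, I[1,3]^2.
μ_θ-semistable layers: μ^(1)=1; μ^(2)=-1/3

((2, 0, 0); (2, 2, 2))


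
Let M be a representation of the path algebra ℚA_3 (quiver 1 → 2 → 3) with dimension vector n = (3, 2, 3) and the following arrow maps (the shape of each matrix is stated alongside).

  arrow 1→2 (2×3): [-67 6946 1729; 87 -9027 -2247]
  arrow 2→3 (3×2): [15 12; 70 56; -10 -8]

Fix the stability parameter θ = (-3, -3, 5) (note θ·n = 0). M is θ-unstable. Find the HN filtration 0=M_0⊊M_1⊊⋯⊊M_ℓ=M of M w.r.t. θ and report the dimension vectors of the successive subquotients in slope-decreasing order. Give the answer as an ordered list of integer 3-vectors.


Barcode: M ≅ I[1,1], I[1,2], I[1,3], I[3,3]^2. HN layers by μ_θ (2 steps, strictly decreasing):
  μ^(1)=5; μ^(2)=-3

((0, 0, 3); (3, 2, 0))


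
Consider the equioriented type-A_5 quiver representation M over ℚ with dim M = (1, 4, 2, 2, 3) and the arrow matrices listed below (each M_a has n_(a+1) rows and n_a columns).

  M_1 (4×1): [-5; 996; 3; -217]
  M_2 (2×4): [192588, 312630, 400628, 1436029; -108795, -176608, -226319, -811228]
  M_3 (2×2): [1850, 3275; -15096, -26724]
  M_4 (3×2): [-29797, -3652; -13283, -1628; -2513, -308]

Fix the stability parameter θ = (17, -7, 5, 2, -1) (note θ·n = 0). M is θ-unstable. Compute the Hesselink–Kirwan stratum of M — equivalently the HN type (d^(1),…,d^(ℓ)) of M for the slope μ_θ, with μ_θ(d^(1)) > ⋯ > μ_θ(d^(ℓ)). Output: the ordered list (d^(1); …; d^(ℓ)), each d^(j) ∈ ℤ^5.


Barcode: M ≅ I[1,3], I[2,2]^2, I[2,5], I[4,4], I[5,5]^2. HN layers by μ_θ (4 steps, strictly decreasing):
  μ^(1)=5; μ^(2)=2; μ^(3)=-1; μ^(4)=-7

((1, 1, 1, 0, 0); (0, 0, 1, 2, 1); (0, 0, 0, 0, 2); (0, 3, 0, 0, 0))


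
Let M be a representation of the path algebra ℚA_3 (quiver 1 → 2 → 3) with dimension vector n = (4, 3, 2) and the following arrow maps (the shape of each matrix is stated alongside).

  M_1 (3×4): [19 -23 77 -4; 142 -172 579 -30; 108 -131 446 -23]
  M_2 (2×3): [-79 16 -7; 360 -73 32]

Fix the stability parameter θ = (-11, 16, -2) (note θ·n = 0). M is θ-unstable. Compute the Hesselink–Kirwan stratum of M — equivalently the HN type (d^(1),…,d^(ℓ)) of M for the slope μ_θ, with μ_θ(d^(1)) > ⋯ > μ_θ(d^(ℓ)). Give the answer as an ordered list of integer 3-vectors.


Interval decomposition of M: I[1,1], I[1,2], I[1,3]^2.
HN type (ℓ=3): μ^(1)=16; μ^(2)=7; μ^(3)=-11

((0, 1, 0); (0, 2, 2); (4, 0, 0))


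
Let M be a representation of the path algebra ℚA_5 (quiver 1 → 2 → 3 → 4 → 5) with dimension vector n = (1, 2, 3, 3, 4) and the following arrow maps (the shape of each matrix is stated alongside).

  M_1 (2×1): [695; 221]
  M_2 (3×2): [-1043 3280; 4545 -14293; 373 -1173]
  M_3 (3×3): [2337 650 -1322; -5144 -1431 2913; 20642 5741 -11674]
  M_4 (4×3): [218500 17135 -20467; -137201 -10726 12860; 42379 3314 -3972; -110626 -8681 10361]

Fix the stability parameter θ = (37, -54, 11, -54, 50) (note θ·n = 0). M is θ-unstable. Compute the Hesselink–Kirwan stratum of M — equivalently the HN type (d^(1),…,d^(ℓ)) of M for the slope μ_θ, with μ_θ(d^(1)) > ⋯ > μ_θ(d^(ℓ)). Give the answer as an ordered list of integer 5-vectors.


Via rank(M_{q-1}∘⋯∘M_p): M ≅ I[1,5], I[2,5], I[3,4], I[5,5]^2.
μ_θ-semistable layers: μ^(1)=50; μ^(2)=-15; μ^(3)=-43/2; μ^(4)=-54

((0, 0, 0, 0, 4); (1, 1, 1, 1, 0); (0, 0, 2, 2, 0); (0, 1, 0, 0, 0))


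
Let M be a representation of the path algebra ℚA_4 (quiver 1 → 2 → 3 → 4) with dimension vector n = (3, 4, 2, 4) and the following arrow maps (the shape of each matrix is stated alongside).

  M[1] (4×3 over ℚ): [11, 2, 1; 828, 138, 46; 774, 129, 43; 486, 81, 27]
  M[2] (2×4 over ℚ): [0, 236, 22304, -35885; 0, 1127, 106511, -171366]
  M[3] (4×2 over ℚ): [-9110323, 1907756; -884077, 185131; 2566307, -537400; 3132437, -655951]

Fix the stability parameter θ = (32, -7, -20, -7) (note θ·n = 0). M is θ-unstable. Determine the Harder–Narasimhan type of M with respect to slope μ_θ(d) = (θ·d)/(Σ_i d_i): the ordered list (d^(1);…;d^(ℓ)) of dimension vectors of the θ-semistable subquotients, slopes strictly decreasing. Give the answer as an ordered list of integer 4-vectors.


Via rank(M_{q-1}∘⋯∘M_p): M ≅ I[1,1], I[1,2], I[1,4], I[2,2], I[2,4], I[4,4]^2.
μ_θ-semistable layers: μ^(1)=32; μ^(2)=25/2; μ^(3)=-1/2; μ^(4)=-7; μ^(5)=-27/2

((1, 0, 0, 0); (1, 1, 0, 0); (1, 1, 1, 1); (0, 1, 0, 3); (0, 1, 1, 0))


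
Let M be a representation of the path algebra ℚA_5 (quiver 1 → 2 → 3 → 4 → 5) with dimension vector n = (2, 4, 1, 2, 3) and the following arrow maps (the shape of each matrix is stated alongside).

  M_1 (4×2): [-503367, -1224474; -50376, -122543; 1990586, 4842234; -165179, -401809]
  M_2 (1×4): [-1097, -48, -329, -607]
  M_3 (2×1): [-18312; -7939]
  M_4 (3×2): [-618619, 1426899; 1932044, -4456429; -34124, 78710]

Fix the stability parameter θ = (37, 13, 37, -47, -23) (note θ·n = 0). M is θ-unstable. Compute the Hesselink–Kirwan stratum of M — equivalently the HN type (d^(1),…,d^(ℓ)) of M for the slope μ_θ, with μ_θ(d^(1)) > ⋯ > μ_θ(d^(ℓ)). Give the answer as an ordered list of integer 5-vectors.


Interval decomposition of M: I[1,2], I[1,5], I[2,2]^2, I[4,5], I[5,5].
HN type (ℓ=5): μ^(1)=25; μ^(2)=13; μ^(3)=17/5; μ^(4)=-23; μ^(5)=-47

((1, 1, 0, 0, 0); (0, 2, 0, 0, 0); (1, 1, 1, 1, 1); (0, 0, 0, 0, 2); (0, 0, 0, 1, 0))


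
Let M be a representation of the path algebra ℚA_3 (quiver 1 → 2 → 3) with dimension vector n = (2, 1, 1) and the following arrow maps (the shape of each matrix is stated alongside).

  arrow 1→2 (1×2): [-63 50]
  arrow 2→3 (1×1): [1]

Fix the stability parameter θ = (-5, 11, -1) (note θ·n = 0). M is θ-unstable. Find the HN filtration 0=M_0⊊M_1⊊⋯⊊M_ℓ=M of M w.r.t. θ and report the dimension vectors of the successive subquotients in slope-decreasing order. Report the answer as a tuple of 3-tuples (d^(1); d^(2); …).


Interval decomposition of M: I[1,1], I[1,3].
HN type (ℓ=2): μ^(1)=5; μ^(2)=-5

((0, 1, 1); (2, 0, 0))


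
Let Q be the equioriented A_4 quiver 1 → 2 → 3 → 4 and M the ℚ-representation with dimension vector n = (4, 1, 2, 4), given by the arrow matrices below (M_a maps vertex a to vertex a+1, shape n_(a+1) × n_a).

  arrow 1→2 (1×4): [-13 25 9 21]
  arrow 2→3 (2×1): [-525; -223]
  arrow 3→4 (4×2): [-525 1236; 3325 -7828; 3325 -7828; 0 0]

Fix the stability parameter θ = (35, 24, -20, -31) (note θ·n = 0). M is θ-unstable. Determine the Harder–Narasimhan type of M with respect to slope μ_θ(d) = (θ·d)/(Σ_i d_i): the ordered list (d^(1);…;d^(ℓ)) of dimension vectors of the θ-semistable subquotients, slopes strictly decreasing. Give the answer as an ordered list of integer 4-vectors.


Barcode: M ≅ I[1,1]^3, I[1,4], I[3,3], I[4,4]^3. HN layers by μ_θ (4 steps, strictly decreasing):
  μ^(1)=35; μ^(2)=2; μ^(3)=-20; μ^(4)=-31

((3, 0, 0, 0); (1, 1, 1, 1); (0, 0, 1, 0); (0, 0, 0, 3))


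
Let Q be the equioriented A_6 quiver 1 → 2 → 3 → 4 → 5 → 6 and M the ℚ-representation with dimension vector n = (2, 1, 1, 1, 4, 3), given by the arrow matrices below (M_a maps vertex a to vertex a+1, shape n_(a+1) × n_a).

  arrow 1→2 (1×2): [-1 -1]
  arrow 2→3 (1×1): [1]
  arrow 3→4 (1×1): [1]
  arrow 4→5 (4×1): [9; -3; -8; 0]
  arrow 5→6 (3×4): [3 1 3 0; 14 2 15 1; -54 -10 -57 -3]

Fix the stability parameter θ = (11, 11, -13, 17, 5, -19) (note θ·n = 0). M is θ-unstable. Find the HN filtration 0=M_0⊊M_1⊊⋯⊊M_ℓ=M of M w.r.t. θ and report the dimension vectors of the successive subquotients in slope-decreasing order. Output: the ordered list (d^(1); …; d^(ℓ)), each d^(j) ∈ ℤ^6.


Via rank(M_{q-1}∘⋯∘M_p): M ≅ I[1,1], I[1,5], I[5,5], I[5,6]^2, I[6,6].
μ_θ-semistable layers: μ^(1)=11; μ^(2)=5; μ^(3)=3; μ^(4)=-7; μ^(5)=-19

((1, 0, 0, 1, 1, 0); (0, 0, 0, 0, 1, 0); (1, 1, 1, 0, 0, 0); (0, 0, 0, 0, 2, 2); (0, 0, 0, 0, 0, 1))


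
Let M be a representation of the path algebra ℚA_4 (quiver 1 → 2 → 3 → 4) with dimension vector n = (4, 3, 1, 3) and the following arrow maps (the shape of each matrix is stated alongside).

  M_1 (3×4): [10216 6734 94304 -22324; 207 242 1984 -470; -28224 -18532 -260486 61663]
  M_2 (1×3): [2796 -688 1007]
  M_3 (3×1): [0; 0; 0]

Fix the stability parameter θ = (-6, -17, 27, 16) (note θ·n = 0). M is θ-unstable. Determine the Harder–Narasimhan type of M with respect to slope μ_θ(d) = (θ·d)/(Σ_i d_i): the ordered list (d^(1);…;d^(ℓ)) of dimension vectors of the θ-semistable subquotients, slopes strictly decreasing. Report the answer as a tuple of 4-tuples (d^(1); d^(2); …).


Barcode: M ≅ I[1,1], I[1,2]^2, I[1,3], I[4,4]^3. HN layers by μ_θ (4 steps, strictly decreasing):
  μ^(1)=27; μ^(2)=16; μ^(3)=-6; μ^(4)=-23/2

((0, 0, 1, 0); (0, 0, 0, 3); (1, 0, 0, 0); (3, 3, 0, 0))


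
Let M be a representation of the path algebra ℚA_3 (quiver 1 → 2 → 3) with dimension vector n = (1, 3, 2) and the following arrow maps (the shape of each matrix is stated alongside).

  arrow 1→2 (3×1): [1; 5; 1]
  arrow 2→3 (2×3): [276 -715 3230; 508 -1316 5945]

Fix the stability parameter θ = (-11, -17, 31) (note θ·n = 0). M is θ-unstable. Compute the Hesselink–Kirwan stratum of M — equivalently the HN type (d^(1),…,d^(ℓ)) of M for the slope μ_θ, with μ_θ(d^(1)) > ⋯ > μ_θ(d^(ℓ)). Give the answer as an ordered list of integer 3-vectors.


Via rank(M_{q-1}∘⋯∘M_p): M ≅ I[1,3], I[2,2], I[2,3].
μ_θ-semistable layers: μ^(1)=31; μ^(2)=-14; μ^(3)=-17

((0, 0, 2); (1, 1, 0); (0, 2, 0))


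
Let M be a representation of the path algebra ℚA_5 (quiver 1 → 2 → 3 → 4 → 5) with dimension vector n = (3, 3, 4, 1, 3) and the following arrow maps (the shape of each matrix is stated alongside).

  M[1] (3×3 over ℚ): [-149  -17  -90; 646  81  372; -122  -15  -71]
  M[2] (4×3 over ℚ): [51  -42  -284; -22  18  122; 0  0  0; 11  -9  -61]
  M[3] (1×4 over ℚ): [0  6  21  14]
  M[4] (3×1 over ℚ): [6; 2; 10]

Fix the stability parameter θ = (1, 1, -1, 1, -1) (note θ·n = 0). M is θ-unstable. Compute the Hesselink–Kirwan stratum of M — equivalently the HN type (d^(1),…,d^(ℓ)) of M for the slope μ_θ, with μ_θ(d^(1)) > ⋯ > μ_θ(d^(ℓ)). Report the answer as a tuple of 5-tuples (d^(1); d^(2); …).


Via rank(M_{q-1}∘⋯∘M_p): M ≅ I[1,2], I[1,3], I[1,5], I[3,3]^2, I[5,5]^2.
μ_θ-semistable layers: μ^(1)=1; μ^(2)=1/3; μ^(3)=1/5; μ^(4)=-1

((1, 1, 0, 0, 0); (1, 1, 1, 0, 0); (1, 1, 1, 1, 1); (0, 0, 2, 0, 2))


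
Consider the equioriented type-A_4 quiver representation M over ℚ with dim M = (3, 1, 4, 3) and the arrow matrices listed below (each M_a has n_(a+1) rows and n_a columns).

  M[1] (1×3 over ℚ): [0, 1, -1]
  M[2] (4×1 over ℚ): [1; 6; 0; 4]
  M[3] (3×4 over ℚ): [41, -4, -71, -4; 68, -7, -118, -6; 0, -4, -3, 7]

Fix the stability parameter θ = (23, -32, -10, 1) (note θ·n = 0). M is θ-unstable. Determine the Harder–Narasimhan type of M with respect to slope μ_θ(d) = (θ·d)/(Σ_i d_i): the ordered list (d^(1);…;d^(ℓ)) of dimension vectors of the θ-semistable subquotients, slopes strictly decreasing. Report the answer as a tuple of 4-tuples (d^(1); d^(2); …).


Barcode: M ≅ I[1,1]^2, I[1,4], I[3,3], I[3,4]^2. HN layers by μ_θ (4 steps, strictly decreasing):
  μ^(1)=23; μ^(2)=1; μ^(3)=-19/3; μ^(4)=-10

((2, 0, 0, 0); (0, 0, 0, 3); (1, 1, 1, 0); (0, 0, 3, 0))


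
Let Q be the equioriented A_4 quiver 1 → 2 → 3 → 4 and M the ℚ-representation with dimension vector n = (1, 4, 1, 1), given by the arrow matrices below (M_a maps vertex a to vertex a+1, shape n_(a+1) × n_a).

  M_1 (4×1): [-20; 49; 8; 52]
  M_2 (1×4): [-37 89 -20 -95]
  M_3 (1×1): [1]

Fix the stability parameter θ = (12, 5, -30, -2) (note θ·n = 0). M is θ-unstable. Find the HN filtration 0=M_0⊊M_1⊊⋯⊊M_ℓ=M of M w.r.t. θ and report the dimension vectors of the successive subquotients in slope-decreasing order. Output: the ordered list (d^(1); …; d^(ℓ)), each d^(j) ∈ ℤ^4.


Barcode: M ≅ I[1,4], I[2,2]^3. HN layers by μ_θ (3 steps, strictly decreasing):
  μ^(1)=5; μ^(2)=-2; μ^(3)=-13/3

((0, 3, 0, 0); (0, 0, 0, 1); (1, 1, 1, 0))


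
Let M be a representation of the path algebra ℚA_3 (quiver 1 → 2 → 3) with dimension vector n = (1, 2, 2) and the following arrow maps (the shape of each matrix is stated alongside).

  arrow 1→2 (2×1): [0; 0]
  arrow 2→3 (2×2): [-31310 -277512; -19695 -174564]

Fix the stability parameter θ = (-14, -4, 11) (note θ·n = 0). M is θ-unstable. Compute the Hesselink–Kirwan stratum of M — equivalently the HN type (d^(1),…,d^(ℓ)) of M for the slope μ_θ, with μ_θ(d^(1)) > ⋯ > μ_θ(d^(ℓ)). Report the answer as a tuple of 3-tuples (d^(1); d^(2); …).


Barcode: M ≅ I[1,1], I[2,2], I[2,3], I[3,3]. HN layers by μ_θ (3 steps, strictly decreasing):
  μ^(1)=11; μ^(2)=-4; μ^(3)=-14

((0, 0, 2); (0, 2, 0); (1, 0, 0))


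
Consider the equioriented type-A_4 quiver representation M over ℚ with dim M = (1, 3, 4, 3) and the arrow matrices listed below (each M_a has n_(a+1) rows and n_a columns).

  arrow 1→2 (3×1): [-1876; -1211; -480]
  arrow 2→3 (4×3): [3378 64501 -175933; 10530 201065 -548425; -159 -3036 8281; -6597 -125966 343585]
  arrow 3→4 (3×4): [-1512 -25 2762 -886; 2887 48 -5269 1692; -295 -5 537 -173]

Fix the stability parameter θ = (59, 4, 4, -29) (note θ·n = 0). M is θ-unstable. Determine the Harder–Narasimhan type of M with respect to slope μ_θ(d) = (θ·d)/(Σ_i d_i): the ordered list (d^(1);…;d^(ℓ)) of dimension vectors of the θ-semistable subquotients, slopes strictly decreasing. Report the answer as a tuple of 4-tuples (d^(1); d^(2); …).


Via rank(M_{q-1}∘⋯∘M_p): M ≅ I[1,4], I[2,2], I[2,4], I[3,3], I[3,4].
μ_θ-semistable layers: μ^(1)=19/2; μ^(2)=4; μ^(3)=-7; μ^(4)=-25/2

((1, 1, 1, 1); (0, 1, 1, 0); (0, 1, 1, 1); (0, 0, 1, 1))


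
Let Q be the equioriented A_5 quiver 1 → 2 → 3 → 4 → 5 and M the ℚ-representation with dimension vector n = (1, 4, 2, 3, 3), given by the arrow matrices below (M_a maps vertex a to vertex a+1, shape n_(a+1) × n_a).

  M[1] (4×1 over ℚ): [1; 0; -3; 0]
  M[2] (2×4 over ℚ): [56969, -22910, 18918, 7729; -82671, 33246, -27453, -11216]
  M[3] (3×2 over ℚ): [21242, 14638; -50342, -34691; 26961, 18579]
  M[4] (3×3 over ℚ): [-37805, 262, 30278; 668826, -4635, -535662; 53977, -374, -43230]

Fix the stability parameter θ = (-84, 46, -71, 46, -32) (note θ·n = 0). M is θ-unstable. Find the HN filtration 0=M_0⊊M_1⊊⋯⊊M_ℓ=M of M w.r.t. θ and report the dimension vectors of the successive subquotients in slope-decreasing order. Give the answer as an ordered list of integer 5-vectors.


Via rank(M_{q-1}∘⋯∘M_p): M ≅ I[1,4], I[2,2]^2, I[2,5], I[4,5], I[5,5].
μ_θ-semistable layers: μ^(1)=46; μ^(2)=7; μ^(3)=-25/2; μ^(4)=-32; μ^(5)=-84

((0, 2, 0, 1, 0); (0, 0, 0, 2, 2); (0, 2, 2, 0, 0); (0, 0, 0, 0, 1); (1, 0, 0, 0, 0))


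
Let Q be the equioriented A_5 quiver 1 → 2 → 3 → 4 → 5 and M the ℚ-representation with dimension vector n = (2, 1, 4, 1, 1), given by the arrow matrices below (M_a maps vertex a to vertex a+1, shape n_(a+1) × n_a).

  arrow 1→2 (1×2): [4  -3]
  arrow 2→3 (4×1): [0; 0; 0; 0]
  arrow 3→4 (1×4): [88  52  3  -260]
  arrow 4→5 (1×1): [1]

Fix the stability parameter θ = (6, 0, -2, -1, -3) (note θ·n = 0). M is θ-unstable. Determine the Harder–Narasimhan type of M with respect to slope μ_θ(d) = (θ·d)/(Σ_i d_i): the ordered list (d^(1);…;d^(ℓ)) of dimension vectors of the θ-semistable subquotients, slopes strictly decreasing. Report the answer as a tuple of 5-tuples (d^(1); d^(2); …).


Via rank(M_{q-1}∘⋯∘M_p): M ≅ I[1,1], I[1,2], I[3,3]^3, I[3,5].
μ_θ-semistable layers: μ^(1)=6; μ^(2)=3; μ^(3)=-2

((1, 0, 0, 0, 0); (1, 1, 0, 0, 0); (0, 0, 4, 1, 1))


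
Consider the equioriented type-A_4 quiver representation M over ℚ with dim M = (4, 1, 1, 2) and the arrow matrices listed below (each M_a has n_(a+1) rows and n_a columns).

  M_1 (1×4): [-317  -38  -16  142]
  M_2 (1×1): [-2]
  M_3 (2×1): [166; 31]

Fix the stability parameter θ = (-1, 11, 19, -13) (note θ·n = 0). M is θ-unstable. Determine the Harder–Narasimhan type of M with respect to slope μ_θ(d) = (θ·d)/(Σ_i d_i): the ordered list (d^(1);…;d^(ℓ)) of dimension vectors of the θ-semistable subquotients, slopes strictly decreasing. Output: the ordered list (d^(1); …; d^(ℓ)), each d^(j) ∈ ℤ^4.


Interval decomposition of M: I[1,1]^3, I[1,4], I[4,4].
HN type (ℓ=3): μ^(1)=17/3; μ^(2)=-1; μ^(3)=-13

((0, 1, 1, 1); (4, 0, 0, 0); (0, 0, 0, 1))


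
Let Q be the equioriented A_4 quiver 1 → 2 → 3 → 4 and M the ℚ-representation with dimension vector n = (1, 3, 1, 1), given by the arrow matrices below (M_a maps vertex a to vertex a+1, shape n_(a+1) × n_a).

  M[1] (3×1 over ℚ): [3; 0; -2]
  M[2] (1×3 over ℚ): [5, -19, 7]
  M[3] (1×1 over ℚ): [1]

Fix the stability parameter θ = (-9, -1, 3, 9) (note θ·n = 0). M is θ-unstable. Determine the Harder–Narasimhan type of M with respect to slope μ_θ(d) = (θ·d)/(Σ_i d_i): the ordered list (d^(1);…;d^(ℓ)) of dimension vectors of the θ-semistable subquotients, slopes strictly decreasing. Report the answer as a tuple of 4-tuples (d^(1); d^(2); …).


Interval decomposition of M: I[1,4], I[2,2]^2.
HN type (ℓ=4): μ^(1)=9; μ^(2)=3; μ^(3)=-1; μ^(4)=-9

((0, 0, 0, 1); (0, 0, 1, 0); (0, 3, 0, 0); (1, 0, 0, 0))


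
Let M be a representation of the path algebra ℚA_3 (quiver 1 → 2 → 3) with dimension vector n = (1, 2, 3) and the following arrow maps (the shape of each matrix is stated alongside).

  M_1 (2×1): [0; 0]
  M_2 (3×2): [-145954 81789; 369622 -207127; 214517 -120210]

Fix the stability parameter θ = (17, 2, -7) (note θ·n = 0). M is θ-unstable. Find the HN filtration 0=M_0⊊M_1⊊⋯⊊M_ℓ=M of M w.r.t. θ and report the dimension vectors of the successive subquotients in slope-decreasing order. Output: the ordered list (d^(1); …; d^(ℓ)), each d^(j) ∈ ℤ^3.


Barcode: M ≅ I[1,1], I[2,3]^2, I[3,3]. HN layers by μ_θ (3 steps, strictly decreasing):
  μ^(1)=17; μ^(2)=-5/2; μ^(3)=-7

((1, 0, 0); (0, 2, 2); (0, 0, 1))


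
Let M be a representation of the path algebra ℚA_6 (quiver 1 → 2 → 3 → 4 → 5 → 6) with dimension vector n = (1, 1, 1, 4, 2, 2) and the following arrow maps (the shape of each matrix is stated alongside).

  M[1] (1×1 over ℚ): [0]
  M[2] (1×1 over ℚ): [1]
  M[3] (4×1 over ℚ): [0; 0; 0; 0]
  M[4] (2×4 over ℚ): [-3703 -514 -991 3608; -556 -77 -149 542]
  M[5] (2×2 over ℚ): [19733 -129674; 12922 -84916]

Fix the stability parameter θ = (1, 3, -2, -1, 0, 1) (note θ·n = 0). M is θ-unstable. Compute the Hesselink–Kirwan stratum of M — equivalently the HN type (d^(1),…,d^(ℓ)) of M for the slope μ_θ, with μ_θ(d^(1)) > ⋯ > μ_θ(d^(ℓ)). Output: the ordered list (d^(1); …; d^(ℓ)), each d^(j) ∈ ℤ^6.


Barcode: M ≅ I[1,1], I[2,3], I[4,4]^2, I[4,5], I[4,6], I[6,6]. HN layers by μ_θ (4 steps, strictly decreasing):
  μ^(1)=1; μ^(2)=1/2; μ^(3)=0; μ^(4)=-1

((1, 0, 0, 0, 0, 2); (0, 1, 1, 0, 0, 0); (0, 0, 0, 0, 2, 0); (0, 0, 0, 4, 0, 0))


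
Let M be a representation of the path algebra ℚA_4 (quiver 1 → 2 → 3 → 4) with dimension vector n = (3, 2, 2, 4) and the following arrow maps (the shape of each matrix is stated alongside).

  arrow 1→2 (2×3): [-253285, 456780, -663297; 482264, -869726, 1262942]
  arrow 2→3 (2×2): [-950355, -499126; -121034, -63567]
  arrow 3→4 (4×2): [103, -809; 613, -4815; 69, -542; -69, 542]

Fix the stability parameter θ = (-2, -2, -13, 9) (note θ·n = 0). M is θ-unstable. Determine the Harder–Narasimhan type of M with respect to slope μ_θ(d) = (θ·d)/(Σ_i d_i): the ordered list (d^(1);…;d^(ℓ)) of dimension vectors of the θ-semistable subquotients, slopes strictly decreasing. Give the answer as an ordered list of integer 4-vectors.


Via rank(M_{q-1}∘⋯∘M_p): M ≅ I[1,1], I[1,4]^2, I[4,4]^2.
μ_θ-semistable layers: μ^(1)=9; μ^(2)=-2; μ^(3)=-17/3

((0, 0, 0, 4); (1, 0, 0, 0); (2, 2, 2, 0))


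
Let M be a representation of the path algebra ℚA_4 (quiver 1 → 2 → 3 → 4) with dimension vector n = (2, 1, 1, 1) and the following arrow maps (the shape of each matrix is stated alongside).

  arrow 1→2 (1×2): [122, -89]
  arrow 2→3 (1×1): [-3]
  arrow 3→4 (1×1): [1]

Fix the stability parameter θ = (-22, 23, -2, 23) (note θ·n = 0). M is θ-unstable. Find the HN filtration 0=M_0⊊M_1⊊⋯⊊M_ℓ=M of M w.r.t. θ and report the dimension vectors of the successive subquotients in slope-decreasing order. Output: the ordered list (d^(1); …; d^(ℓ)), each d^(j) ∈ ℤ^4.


Interval decomposition of M: I[1,1], I[1,4].
HN type (ℓ=3): μ^(1)=23; μ^(2)=21/2; μ^(3)=-22

((0, 0, 0, 1); (0, 1, 1, 0); (2, 0, 0, 0))


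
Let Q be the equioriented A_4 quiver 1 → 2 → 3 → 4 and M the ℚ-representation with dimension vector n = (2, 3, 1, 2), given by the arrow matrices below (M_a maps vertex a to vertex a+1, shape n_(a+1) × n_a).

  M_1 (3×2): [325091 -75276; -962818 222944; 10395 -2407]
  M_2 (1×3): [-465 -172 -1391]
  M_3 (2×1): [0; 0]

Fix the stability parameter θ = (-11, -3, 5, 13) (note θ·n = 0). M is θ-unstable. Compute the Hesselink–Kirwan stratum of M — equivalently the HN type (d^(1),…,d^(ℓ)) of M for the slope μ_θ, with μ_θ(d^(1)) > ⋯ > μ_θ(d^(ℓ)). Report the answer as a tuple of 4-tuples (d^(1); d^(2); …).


Via rank(M_{q-1}∘⋯∘M_p): M ≅ I[1,2], I[1,3], I[2,2], I[4,4]^2.
μ_θ-semistable layers: μ^(1)=13; μ^(2)=5; μ^(3)=-3; μ^(4)=-11

((0, 0, 0, 2); (0, 0, 1, 0); (0, 3, 0, 0); (2, 0, 0, 0))


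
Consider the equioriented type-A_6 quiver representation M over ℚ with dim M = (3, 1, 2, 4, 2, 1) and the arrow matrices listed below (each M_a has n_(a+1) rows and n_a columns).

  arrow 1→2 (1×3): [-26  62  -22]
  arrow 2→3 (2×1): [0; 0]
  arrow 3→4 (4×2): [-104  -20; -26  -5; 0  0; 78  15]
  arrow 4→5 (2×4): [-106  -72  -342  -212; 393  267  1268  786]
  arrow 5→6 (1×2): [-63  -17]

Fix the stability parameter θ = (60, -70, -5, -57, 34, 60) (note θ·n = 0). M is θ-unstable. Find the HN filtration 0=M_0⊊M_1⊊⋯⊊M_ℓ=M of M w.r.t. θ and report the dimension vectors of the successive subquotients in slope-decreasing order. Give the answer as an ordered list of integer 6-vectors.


Via rank(M_{q-1}∘⋯∘M_p): M ≅ I[1,1]^2, I[1,2], I[3,3], I[3,6], I[4,4]^2, I[4,5].
μ_θ-semistable layers: μ^(1)=60; μ^(2)=34; μ^(3)=-5; μ^(4)=-31; μ^(5)=-57

((2, 0, 0, 0, 0, 1); (0, 0, 0, 0, 2, 0); (1, 1, 1, 0, 0, 0); (0, 0, 1, 1, 0, 0); (0, 0, 0, 3, 0, 0))


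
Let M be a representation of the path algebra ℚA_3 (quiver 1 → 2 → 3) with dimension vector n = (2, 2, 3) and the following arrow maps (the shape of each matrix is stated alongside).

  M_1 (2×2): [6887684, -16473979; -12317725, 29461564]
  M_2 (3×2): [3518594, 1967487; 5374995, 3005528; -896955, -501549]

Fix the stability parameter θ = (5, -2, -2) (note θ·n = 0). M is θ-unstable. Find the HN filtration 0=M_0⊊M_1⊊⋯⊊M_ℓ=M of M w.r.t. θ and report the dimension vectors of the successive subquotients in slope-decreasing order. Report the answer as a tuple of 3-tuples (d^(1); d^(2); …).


Via rank(M_{q-1}∘⋯∘M_p): M ≅ I[1,3]^2, I[3,3].
μ_θ-semistable layers: μ^(1)=1/3; μ^(2)=-2

((2, 2, 2); (0, 0, 1))


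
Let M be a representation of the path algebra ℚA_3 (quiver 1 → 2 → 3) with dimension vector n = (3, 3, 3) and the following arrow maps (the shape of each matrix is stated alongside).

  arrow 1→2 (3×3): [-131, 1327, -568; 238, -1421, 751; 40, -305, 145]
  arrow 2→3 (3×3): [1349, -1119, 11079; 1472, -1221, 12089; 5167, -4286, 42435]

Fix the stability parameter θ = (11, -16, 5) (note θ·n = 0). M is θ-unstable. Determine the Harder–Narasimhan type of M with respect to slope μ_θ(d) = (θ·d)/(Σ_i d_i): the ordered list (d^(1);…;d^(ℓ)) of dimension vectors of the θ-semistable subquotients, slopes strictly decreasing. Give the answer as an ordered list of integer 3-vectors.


Via rank(M_{q-1}∘⋯∘M_p): M ≅ I[1,1], I[1,3]^2, I[2,3].
μ_θ-semistable layers: μ^(1)=11; μ^(2)=5; μ^(3)=-5/2; μ^(4)=-16

((1, 0, 0); (0, 0, 3); (2, 2, 0); (0, 1, 0))
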